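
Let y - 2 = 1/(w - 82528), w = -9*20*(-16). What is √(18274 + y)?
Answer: √7246210004366/19912 ≈ 135.19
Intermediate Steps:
w = 2880 (w = -180*(-16) = 2880)
y = 159295/79648 (y = 2 + 1/(2880 - 82528) = 2 + 1/(-79648) = 2 - 1/79648 = 159295/79648 ≈ 2.0000)
√(18274 + y) = √(18274 + 159295/79648) = √(1455646847/79648) = √7246210004366/19912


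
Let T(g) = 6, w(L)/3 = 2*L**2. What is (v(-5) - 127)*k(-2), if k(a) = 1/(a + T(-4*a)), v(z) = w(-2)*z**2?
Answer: 473/4 ≈ 118.25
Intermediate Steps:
w(L) = 6*L**2 (w(L) = 3*(2*L**2) = 6*L**2)
v(z) = 24*z**2 (v(z) = (6*(-2)**2)*z**2 = (6*4)*z**2 = 24*z**2)
k(a) = 1/(6 + a) (k(a) = 1/(a + 6) = 1/(6 + a))
(v(-5) - 127)*k(-2) = (24*(-5)**2 - 127)/(6 - 2) = (24*25 - 127)/4 = (600 - 127)*(1/4) = 473*(1/4) = 473/4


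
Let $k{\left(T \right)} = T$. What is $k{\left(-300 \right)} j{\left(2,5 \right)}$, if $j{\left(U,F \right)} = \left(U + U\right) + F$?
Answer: $-2700$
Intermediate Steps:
$j{\left(U,F \right)} = F + 2 U$ ($j{\left(U,F \right)} = 2 U + F = F + 2 U$)
$k{\left(-300 \right)} j{\left(2,5 \right)} = - 300 \left(5 + 2 \cdot 2\right) = - 300 \left(5 + 4\right) = \left(-300\right) 9 = -2700$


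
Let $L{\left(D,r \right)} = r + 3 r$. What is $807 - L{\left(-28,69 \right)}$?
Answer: $531$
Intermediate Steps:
$L{\left(D,r \right)} = 4 r$
$807 - L{\left(-28,69 \right)} = 807 - 4 \cdot 69 = 807 - 276 = 531$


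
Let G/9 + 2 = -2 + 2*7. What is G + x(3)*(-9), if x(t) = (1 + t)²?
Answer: -54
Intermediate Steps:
G = 90 (G = -18 + 9*(-2 + 2*7) = -18 + 9*(-2 + 14) = -18 + 9*12 = -18 + 108 = 90)
G + x(3)*(-9) = 90 + (1 + 3)²*(-9) = 90 + 4²*(-9) = 90 + 16*(-9) = 90 - 144 = -54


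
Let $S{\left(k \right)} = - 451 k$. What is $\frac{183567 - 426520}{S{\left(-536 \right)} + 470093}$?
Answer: $- \frac{242953}{711829} \approx -0.34131$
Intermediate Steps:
$\frac{183567 - 426520}{S{\left(-536 \right)} + 470093} = \frac{183567 - 426520}{\left(-451\right) \left(-536\right) + 470093} = - \frac{242953}{241736 + 470093} = - \frac{242953}{711829}$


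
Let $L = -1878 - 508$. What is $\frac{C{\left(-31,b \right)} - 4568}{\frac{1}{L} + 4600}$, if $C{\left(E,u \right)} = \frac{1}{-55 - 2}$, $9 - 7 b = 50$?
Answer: $- \frac{621259522}{625609143} \approx -0.99305$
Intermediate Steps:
$b = - \frac{41}{7}$ ($b = \frac{9}{7} - \frac{50}{7} = - \frac{41}{7} \approx -5.8571$)
$C{\left(E,u \right)} = - \frac{1}{57}$ ($C{\left(E,u \right)} = \frac{1}{-55 + \left(-30 + 28\right)} = \frac{1}{-55 - 2} = \frac{1}{-57} = - \frac{1}{57}$)
$L = -2386$ ($L = -1878 - 508 = -2386$)
$\frac{C{\left(-31,b \right)} - 4568}{\frac{1}{L} + 4600} = \frac{- \frac{1}{57} - 4568}{\frac{1}{-2386} + 4600} = - \frac{260377}{57 \left(- \frac{1}{2386} + 4600\right)} = - \frac{260377}{57 \cdot \frac{10975599}{2386}} = \left(- \frac{260377}{57}\right) \frac{2386}{10975599} = - \frac{621259522}{625609143}$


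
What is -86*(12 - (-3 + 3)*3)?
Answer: -1032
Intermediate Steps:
-86*(12 - (-3 + 3)*3) = -86*(12 - 0*3) = -86*(12 - 1*0) = -86*(12 + 0) = -86*12 = -1032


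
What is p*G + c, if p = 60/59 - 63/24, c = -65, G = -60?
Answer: 3715/118 ≈ 31.483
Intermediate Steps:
p = -759/472 (p = 60*(1/59) - 63*1/24 = 60/59 - 21/8 = -759/472 ≈ -1.6081)
p*G + c = -759/472*(-60) - 65 = 11385/118 - 65 = 3715/118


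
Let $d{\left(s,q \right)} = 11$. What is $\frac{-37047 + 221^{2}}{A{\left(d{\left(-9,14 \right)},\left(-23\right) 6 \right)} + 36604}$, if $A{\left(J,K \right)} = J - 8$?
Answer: $\frac{11794}{36607} \approx 0.32218$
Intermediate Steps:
$A{\left(J,K \right)} = -8 + J$ ($A{\left(J,K \right)} = J - 8 = -8 + J$)
$\frac{-37047 + 221^{2}}{A{\left(d{\left(-9,14 \right)},\left(-23\right) 6 \right)} + 36604} = \frac{-37047 + 221^{2}}{\left(-8 + 11\right) + 36604} = \frac{-37047 + 48841}{3 + 36604} = \frac{11794}{36607}$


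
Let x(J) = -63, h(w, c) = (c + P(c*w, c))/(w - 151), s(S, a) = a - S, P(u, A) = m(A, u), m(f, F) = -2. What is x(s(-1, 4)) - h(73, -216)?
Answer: -2566/39 ≈ -65.795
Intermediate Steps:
P(u, A) = -2
h(w, c) = (-2 + c)/(-151 + w) (h(w, c) = (c - 2)/(w - 151) = (-2 + c)/(-151 + w))
x(s(-1, 4)) - h(73, -216) = -63 - (-2 - 216)/(-151 + 73) = -63 - (-218)/(-78) = -63 - (-1)*(-218)/78 = -63 - 1*109/39 = -63 - 109/39 = -2566/39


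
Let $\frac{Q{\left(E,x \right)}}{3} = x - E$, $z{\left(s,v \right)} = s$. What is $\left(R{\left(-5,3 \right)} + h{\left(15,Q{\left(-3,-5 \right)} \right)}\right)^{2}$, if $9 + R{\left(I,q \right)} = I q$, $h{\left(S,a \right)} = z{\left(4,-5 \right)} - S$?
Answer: $1225$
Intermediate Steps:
$Q{\left(E,x \right)} = - 3 E + 3 x$ ($Q{\left(E,x \right)} = 3 \left(x - E\right) = - 3 E + 3 x$)
$h{\left(S,a \right)} = 4 - S$
$R{\left(I,q \right)} = -9 + I q$
$\left(R{\left(-5,3 \right)} + h{\left(15,Q{\left(-3,-5 \right)} \right)}\right)^{2} = \left(\left(-9 - 15\right) + \left(4 - 15\right)\right)^{2} = \left(-24 - 11\right)^{2} = \left(-35\right)^{2} = 1225$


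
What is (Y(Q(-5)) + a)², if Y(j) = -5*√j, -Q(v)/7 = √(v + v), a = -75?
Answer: 25*(15 + √7*10^(¼)*√(-I))² ≈ 8120.1 - 3048.5*I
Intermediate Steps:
Q(v) = -7*√2*√v (Q(v) = -7*√(v + v) = -7*√2*√v)
(Y(Q(-5)) + a)² = (-5*2^(¼)*√7*(5^(¼)*√(-I)) - 75)² = (-5*√7*10^(¼)*√(-I) - 75)² = (-75 - 5*√7*10^(¼)*√(-I))²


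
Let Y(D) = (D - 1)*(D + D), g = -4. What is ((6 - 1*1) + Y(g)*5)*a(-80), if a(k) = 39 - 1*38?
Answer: 205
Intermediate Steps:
Y(D) = 2*D*(-1 + D) (Y(D) = (-1 + D)*(2*D) = 2*D*(-1 + D))
a(k) = 1 (a(k) = 39 - 38 = 1)
((6 - 1*1) + Y(g)*5)*a(-80) = ((6 - 1*1) + (2*(-4)*(-1 - 4))*5)*1 = ((6 - 1) + (2*(-4)*(-5))*5)*1 = (5 + 40*5)*1 = (5 + 200)*1 = 205*1 = 205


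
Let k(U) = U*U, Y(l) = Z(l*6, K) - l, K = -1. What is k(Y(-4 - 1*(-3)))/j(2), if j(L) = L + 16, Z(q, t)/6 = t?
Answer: 25/18 ≈ 1.3889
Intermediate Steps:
Z(q, t) = 6*t
Y(l) = -6 - l (Y(l) = 6*(-1) - l = -6 - l)
j(L) = 16 + L
k(U) = U²
k(Y(-4 - 1*(-3)))/j(2) = (-6 - (-4 - 1*(-3)))²/(16 + 2) = (-6 - (-4 + 3))²/18 = (-6 - 1*(-1))²*(1/18) = (-6 + 1)²*(1/18) = (-5)²*(1/18) = 25*(1/18) = 25/18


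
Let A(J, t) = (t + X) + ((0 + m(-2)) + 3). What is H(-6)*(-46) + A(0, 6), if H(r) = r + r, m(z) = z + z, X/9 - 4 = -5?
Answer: 548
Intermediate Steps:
X = -9 (X = 36 + 9*(-5) = 36 - 45 = -9)
m(z) = 2*z
H(r) = 2*r
A(J, t) = -10 + t (A(J, t) = (t - 9) + ((0 + 2*(-2)) + 3) = (-9 + t) + ((0 - 4) + 3) = (-9 + t) + (-4 + 3) = (-9 + t) - 1 = -10 + t)
H(-6)*(-46) + A(0, 6) = (2*(-6))*(-46) + (-10 + 6) = -12*(-46) - 4 = 552 - 4 = 548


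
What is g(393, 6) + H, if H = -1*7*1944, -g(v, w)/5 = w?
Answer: -13638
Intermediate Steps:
g(v, w) = -5*w
H = -13608 (H = -7*1944 = -13608)
g(393, 6) + H = -5*6 - 13608 = -30 - 13608 = -13638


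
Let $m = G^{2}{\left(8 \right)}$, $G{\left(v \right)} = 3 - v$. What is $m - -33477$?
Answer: $33502$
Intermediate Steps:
$m = 25$ ($m = \left(3 - 8\right)^{2} = \left(-5\right)^{2} = 25$)
$m - -33477 = 25 - -33477 = 25 + 33477 = 33502$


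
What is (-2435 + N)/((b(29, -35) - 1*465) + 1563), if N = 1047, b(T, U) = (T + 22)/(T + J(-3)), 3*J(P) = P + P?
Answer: -12492/9899 ≈ -1.2619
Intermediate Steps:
J(P) = 2*P/3 (J(P) = (P + P)/3 = (2*P)/3 = 2*P/3)
b(T, U) = (22 + T)/(-2 + T) (b(T, U) = (T + 22)/(T + (2/3)*(-3)) = (22 + T)/(T - 2) = (22 + T)/(-2 + T))
(-2435 + N)/((b(29, -35) - 1*465) + 1563) = (-2435 + 1047)/(((22 + 29)/(-2 + 29) - 1*465) + 1563) = -1388/((51/27 - 465) + 1563) = -1388/(((1/27)*51 - 465) + 1563) = -1388/((17/9 - 465) + 1563) = -1388/(-4168/9 + 1563) = -1388/9899/9 = -1388*9/9899 = -12492/9899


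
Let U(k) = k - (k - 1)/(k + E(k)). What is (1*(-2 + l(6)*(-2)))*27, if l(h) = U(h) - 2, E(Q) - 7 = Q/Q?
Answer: -1755/7 ≈ -250.71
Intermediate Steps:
E(Q) = 8 (E(Q) = 7 + Q/Q = 7 + 1 = 8)
U(k) = k - (-1 + k)/(8 + k) (U(k) = k - (k - 1)/(k + 8) = k - (-1 + k)/(8 + k))
l(h) = -2 + (1 + h² + 7*h)/(8 + h) (l(h) = (1 + h² + 7*h)/(8 + h) - 2 = -2 + (1 + h² + 7*h)/(8 + h))
(1*(-2 + l(6)*(-2)))*27 = (1*(-2 + ((-15 + 6² + 5*6)/(8 + 6))*(-2)))*27 = (1*(-2 + ((-15 + 36 + 30)/14)*(-2)))*27 = (1*(-2 + ((1/14)*51)*(-2)))*27 = (1*(-2 + (51/14)*(-2)))*27 = (1*(-2 - 51/7))*27 = (1*(-65/7))*27 = -65/7*27 = -1755/7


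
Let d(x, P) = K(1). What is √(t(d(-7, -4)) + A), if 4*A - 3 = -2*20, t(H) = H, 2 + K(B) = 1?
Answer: I*√41/2 ≈ 3.2016*I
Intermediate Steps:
K(B) = -1 (K(B) = -2 + 1 = -1)
d(x, P) = -1
A = -37/4 (A = ¾ + (-2*20)/4 = ¾ + (¼)*(-40) = ¾ - 10 = -37/4 ≈ -9.2500)
√(t(d(-7, -4)) + A) = √(-1 - 37/4) = √(-41/4) = I*√41/2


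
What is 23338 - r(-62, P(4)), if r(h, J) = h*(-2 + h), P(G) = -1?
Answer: 19370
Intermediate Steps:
23338 - r(-62, P(4)) = 23338 - (-62)*(-2 - 62) = 23338 - (-62)*(-64) = 23338 - 1*3968 = 23338 - 3968 = 19370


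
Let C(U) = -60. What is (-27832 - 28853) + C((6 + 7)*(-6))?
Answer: -56745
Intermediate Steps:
(-27832 - 28853) + C((6 + 7)*(-6)) = (-27832 - 28853) - 60 = -56685 - 60 = -56745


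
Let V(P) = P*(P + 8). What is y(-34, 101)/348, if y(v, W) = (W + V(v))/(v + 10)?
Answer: -985/8352 ≈ -0.11794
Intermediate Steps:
V(P) = P*(8 + P)
y(v, W) = (W + v*(8 + v))/(10 + v) (y(v, W) = (W + v*(8 + v))/(v + 10) = (W + v*(8 + v))/(10 + v))
y(-34, 101)/348 = ((101 - 34*(8 - 34))/(10 - 34))/348 = ((101 - 34*(-26))/(-24))*(1/348) = -(101 + 884)/24*(1/348) = -1/24*985*(1/348) = -985/24*1/348 = -985/8352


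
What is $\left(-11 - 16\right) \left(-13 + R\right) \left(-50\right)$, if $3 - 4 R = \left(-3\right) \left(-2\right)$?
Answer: $- \frac{37125}{2} \approx -18563.0$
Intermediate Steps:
$R = - \frac{3}{4}$ ($R = \frac{3}{4} - \frac{\left(-3\right) \left(-2\right)}{4} = \frac{3}{4} - \frac{3}{2} = - \frac{3}{4} \approx -0.75$)
$\left(-11 - 16\right) \left(-13 + R\right) \left(-50\right) = \left(-11 - 16\right) \left(-13 - \frac{3}{4}\right) \left(-50\right) = \left(-27\right) \left(- \frac{55}{4}\right) \left(-50\right) = \frac{1485}{4} \left(-50\right) = - \frac{37125}{2}$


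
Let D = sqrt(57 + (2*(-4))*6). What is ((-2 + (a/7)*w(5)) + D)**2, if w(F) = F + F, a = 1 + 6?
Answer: 121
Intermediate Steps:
a = 7
w(F) = 2*F
D = 3 (D = sqrt(57 - 8*6) = sqrt(57 - 48) = sqrt(9) = 3)
((-2 + (a/7)*w(5)) + D)**2 = ((-2 + (7/7)*(2*5)) + 3)**2 = ((-2 + (7*(1/7))*10) + 3)**2 = ((-2 + 1*10) + 3)**2 = ((-2 + 10) + 3)**2 = (8 + 3)**2 = 11**2 = 121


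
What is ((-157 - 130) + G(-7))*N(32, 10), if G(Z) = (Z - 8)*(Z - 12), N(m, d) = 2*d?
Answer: -40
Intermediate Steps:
G(Z) = (-12 + Z)*(-8 + Z) (G(Z) = (-8 + Z)*(-12 + Z) = (-12 + Z)*(-8 + Z))
((-157 - 130) + G(-7))*N(32, 10) = ((-157 - 130) + (96 + (-7)**2 - 20*(-7)))*(2*10) = (-287 + (96 + 49 + 140))*20 = (-287 + 285)*20 = -2*20 = -40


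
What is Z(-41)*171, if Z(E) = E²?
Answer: 287451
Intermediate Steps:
Z(-41)*171 = (-41)²*171 = 1681*171 = 287451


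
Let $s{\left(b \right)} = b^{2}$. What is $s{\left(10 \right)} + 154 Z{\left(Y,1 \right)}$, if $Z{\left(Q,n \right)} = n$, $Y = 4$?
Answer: $254$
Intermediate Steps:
$s{\left(10 \right)} + 154 Z{\left(Y,1 \right)} = 10^{2} + 154 \cdot 1 = 100 + 154 = 254$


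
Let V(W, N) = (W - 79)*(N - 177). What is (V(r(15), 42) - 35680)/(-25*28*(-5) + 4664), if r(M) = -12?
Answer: -23395/8164 ≈ -2.8656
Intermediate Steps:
V(W, N) = (-177 + N)*(-79 + W) (V(W, N) = (-79 + W)*(-177 + N) = (-177 + N)*(-79 + W))
(V(r(15), 42) - 35680)/(-25*28*(-5) + 4664) = ((13983 - 177*(-12) - 79*42 + 42*(-12)) - 35680)/(-25*28*(-5) + 4664) = ((13983 + 2124 - 3318 - 504) - 35680)/(-700*(-5) + 4664) = (12285 - 35680)/(3500 + 4664) = -23395/8164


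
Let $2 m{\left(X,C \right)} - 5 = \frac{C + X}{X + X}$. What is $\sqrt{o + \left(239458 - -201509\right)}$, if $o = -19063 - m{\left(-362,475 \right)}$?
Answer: $\frac{\sqrt{221150681570}}{724} \approx 649.54$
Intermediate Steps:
$m{\left(X,C \right)} = \frac{5}{2} + \frac{C + X}{4 X}$ ($m{\left(X,C \right)} = \frac{5}{2} + \frac{\left(C + X\right) \frac{1}{X + X}}{2} = \frac{5}{2} + \frac{\left(C + X\right) \frac{1}{2 X}}{2} = \frac{5}{2} + \frac{\frac{1}{2} \frac{1}{X} \left(C + X\right)}{2} = \frac{5}{2} + \frac{C + X}{4 X}$)
$o = - \frac{27606731}{1448}$ ($o = -19063 - \frac{475 + 11 \left(-362\right)}{4 \left(-362\right)} = -19063 - \frac{1}{4} \left(- \frac{1}{362}\right) \left(475 - 3982\right) = -19063 - \frac{1}{4} \left(- \frac{1}{362}\right) \left(-3507\right) = -19063 - \frac{3507}{1448} = - \frac{27606731}{1448} \approx -19065.0$)
$\sqrt{o + \left(239458 - -201509\right)} = \sqrt{- \frac{27606731}{1448} + \left(239458 - -201509\right)} = \sqrt{- \frac{27606731}{1448} + \left(239458 + 201509\right)} = \sqrt{- \frac{27606731}{1448} + 440967} = \sqrt{\frac{610913485}{1448}} = \frac{\sqrt{221150681570}}{724}$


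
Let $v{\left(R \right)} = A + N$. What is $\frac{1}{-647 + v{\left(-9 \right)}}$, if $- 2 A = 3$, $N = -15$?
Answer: $- \frac{2}{1327} \approx -0.0015072$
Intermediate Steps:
$A = - \frac{3}{2}$ ($A = \left(- \frac{1}{2}\right) 3 = - \frac{3}{2} \approx -1.5$)
$v{\left(R \right)} = - \frac{33}{2}$ ($v{\left(R \right)} = - \frac{3}{2} - 15 = - \frac{33}{2}$)
$\frac{1}{-647 + v{\left(-9 \right)}} = \frac{1}{-647 - \frac{33}{2}} = \frac{1}{- \frac{1327}{2}} = - \frac{2}{1327}$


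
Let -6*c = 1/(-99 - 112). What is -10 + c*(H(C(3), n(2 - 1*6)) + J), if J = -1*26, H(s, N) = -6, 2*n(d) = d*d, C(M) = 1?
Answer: -6346/633 ≈ -10.025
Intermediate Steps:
n(d) = d²/2 (n(d) = (d*d)/2 = d²/2)
J = -26
c = 1/1266 (c = -1/(6*(-99 - 112)) = -⅙/(-211) = -⅙*(-1/211) = 1/1266 ≈ 0.00078989)
-10 + c*(H(C(3), n(2 - 1*6)) + J) = -10 + (-6 - 26)/1266 = -10 + (1/1266)*(-32) = -10 - 16/633 = -6346/633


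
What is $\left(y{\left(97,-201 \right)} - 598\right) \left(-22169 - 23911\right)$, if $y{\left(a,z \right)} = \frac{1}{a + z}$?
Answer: $\frac{358231680}{13} \approx 2.7556 \cdot 10^{7}$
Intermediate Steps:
$\left(y{\left(97,-201 \right)} - 598\right) \left(-22169 - 23911\right) = \left(\frac{1}{97 - 201} - 598\right) \left(-22169 - 23911\right) = \left(\frac{1}{-104} - 598\right) \left(-46080\right) = \left(- \frac{1}{104} - 598\right) \left(-46080\right) = \left(- \frac{62193}{104}\right) \left(-46080\right) = \frac{358231680}{13}$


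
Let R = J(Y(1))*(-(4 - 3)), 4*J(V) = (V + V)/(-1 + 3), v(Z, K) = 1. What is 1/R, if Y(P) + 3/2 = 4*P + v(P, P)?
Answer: -8/7 ≈ -1.1429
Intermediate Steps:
Y(P) = -1/2 + 4*P (Y(P) = -3/2 + (4*P + 1) = -3/2 + (1 + 4*P) = -1/2 + 4*P)
J(V) = V/4 (J(V) = ((V + V)/(-1 + 3))/4 = ((2*V)/2)/4 = ((2*V)*(1/2))/4 = V/4)
R = -7/8 (R = ((-1/2 + 4*1)/4)*(-(4 - 3)) = ((-1/2 + 4)/4)*(-1*1) = ((1/4)*(7/2))*(-1) = (7/8)*(-1) = -7/8 ≈ -0.87500)
1/R = 1/(-7/8) = -8/7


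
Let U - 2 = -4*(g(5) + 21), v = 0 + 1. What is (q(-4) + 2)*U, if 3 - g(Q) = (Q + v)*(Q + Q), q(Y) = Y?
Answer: -292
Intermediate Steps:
v = 1
g(Q) = 3 - 2*Q*(1 + Q) (g(Q) = 3 - (Q + 1)*(Q + Q) = 3 - (1 + Q)*2*Q = 3 - 2*Q*(1 + Q))
U = 146 (U = 2 - 4*((3 - 2*5 - 2*5²) + 21) = 2 - 4*((3 - 10 - 2*25) + 21) = 2 - 4*((3 - 10 - 50) + 21) = 2 - 4*(-57 + 21) = 2 - 4*(-36) = 2 + 144 = 146)
(q(-4) + 2)*U = (-4 + 2)*146 = -2*146 = -292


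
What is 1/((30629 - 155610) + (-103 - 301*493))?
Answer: -1/273477 ≈ -3.6566e-6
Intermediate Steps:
1/((30629 - 155610) + (-103 - 301*493)) = 1/(-124981 + (-103 - 148393)) = 1/(-124981 - 148496) = 1/(-273477) = -1/273477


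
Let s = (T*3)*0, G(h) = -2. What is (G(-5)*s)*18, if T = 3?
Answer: 0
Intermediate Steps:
s = 0 (s = (3*3)*0 = 9*0 = 0)
(G(-5)*s)*18 = -2*0*18 = 0*18 = 0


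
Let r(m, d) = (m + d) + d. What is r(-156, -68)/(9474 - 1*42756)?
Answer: 146/16641 ≈ 0.0087735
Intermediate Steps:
r(m, d) = m + 2*d (r(m, d) = (d + m) + d = m + 2*d)
r(-156, -68)/(9474 - 1*42756) = (-156 + 2*(-68))/(9474 - 1*42756) = (-156 - 136)/(9474 - 42756) = -292/(-33282) = -292*(-1/33282) = 146/16641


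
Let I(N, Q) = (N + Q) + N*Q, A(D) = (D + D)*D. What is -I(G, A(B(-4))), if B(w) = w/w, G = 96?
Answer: -290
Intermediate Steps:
B(w) = 1
A(D) = 2*D**2 (A(D) = (2*D)*D = 2*D**2)
I(N, Q) = N + Q + N*Q
-I(G, A(B(-4))) = -(96 + 2*1**2 + 96*(2*1**2)) = -(96 + 2*1 + 96*(2*1)) = -(96 + 2 + 96*2) = -(96 + 2 + 192) = -1*290 = -290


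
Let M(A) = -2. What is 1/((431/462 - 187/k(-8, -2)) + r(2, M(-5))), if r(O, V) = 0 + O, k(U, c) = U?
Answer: 1848/48617 ≈ 0.038011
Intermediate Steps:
r(O, V) = O
1/((431/462 - 187/k(-8, -2)) + r(2, M(-5))) = 1/((431/462 - 187/(-8)) + 2) = 1/((431*(1/462) - 187*(-⅛)) + 2) = 1/((431/462 + 187/8) + 2) = 1/(44921/1848 + 2) = 1/(48617/1848) = 1848/48617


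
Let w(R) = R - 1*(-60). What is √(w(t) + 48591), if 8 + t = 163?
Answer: √48806 ≈ 220.92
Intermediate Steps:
t = 155 (t = -8 + 163 = 155)
w(R) = 60 + R (w(R) = R + 60 = 60 + R)
√(w(t) + 48591) = √((60 + 155) + 48591) = √(215 + 48591) = √48806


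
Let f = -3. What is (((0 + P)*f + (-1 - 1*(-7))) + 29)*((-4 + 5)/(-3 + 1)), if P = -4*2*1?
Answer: -59/2 ≈ -29.500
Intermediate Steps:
P = -8 (P = -8*1 = -8)
(((0 + P)*f + (-1 - 1*(-7))) + 29)*((-4 + 5)/(-3 + 1)) = (((0 - 8)*(-3) + (-1 - 1*(-7))) + 29)*((-4 + 5)/(-3 + 1)) = ((-8*(-3) + (-1 + 7)) + 29)*(1/(-2)) = ((24 + 6) + 29)*(1*(-½)) = (30 + 29)*(-½) = 59*(-½) = -59/2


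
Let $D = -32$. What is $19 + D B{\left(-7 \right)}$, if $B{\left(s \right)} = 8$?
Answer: $-237$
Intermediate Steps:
$19 + D B{\left(-7 \right)} = 19 - 256 = -237$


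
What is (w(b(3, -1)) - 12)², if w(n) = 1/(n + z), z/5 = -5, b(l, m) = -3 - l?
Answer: 139129/961 ≈ 144.78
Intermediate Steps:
z = -25 (z = 5*(-5) = -25)
w(n) = 1/(-25 + n) (w(n) = 1/(n - 25) = 1/(-25 + n))
(w(b(3, -1)) - 12)² = (1/(-25 + (-3 - 1*3)) - 12)² = (1/(-25 + (-3 - 3)) - 12)² = (1/(-25 - 6) - 12)² = (1/(-31) - 12)² = (-1/31 - 12)² = (-373/31)² = 139129/961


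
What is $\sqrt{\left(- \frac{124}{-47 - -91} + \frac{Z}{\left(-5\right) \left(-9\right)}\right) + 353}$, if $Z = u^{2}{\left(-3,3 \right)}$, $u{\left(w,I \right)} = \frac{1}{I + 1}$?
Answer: $\frac{\sqrt{152539805}}{660} \approx 18.713$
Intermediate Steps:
$u{\left(w,I \right)} = \frac{1}{1 + I}$
$Z = \frac{1}{16}$ ($Z = \left(\frac{1}{1 + 3}\right)^{2} = \left(\frac{1}{4}\right)^{2} = \frac{1}{16} \approx 0.0625$)
$\sqrt{\left(- \frac{124}{-47 - -91} + \frac{Z}{\left(-5\right) \left(-9\right)}\right) + 353} = \sqrt{\left(- \frac{124}{-47 - -91} + \frac{1}{16 \left(\left(-5\right) \left(-9\right)\right)}\right) + 353} = \sqrt{\left(- \frac{124}{-47 + 91} + \frac{1}{16 \cdot 45}\right) + 353} = \sqrt{\left(- \frac{124}{44} + \frac{1}{16} \cdot \frac{1}{45}\right) + 353} = \sqrt{\left(\left(-124\right) \frac{1}{44} + \frac{1}{720}\right) + 353} = \sqrt{\left(- \frac{31}{11} + \frac{1}{720}\right) + 353} = \sqrt{- \frac{22309}{7920} + 353} = \sqrt{\frac{2773451}{7920}} = \frac{\sqrt{152539805}}{660}$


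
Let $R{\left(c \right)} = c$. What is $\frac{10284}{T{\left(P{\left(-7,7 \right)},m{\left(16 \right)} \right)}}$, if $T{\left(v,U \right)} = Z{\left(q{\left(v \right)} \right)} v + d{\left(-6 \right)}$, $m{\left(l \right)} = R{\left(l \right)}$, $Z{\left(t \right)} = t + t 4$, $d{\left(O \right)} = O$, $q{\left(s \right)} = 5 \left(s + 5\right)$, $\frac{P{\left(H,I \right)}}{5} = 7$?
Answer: $\frac{5142}{17497} \approx 0.29388$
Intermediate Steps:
$P{\left(H,I \right)} = 35$ ($P{\left(H,I \right)} = 5 \cdot 7 = 35$)
$q{\left(s \right)} = 25 + 5 s$ ($q{\left(s \right)} = 5 \left(5 + s\right) = 25 + 5 s$)
$Z{\left(t \right)} = 5 t$ ($Z{\left(t \right)} = t + 4 t = 5 t$)
$m{\left(l \right)} = l$
$T{\left(v,U \right)} = -6 + v \left(125 + 25 v\right)$ ($T{\left(v,U \right)} = 5 \left(25 + 5 v\right) v - 6 = \left(125 + 25 v\right) v - 6 = v \left(125 + 25 v\right) - 6 = -6 + v \left(125 + 25 v\right)$)
$\frac{10284}{T{\left(P{\left(-7,7 \right)},m{\left(16 \right)} \right)}} = \frac{10284}{-6 + 25 \cdot 35 \left(5 + 35\right)} = \frac{10284}{-6 + 25 \cdot 35 \cdot 40} = \frac{10284}{-6 + 35000} = \frac{10284}{34994} = 10284 \cdot \frac{1}{34994} = \frac{5142}{17497}$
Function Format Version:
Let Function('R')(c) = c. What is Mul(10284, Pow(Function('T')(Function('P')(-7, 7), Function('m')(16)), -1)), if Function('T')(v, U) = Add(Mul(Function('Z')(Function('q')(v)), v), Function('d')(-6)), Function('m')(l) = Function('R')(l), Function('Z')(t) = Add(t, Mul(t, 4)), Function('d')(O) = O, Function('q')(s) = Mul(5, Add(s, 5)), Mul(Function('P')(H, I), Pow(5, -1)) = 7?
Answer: Rational(5142, 17497) ≈ 0.29388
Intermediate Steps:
Function('P')(H, I) = 35 (Function('P')(H, I) = Mul(5, 7) = 35)
Function('q')(s) = Add(25, Mul(5, s)) (Function('q')(s) = Mul(5, Add(5, s)) = Add(25, Mul(5, s)))
Function('Z')(t) = Mul(5, t) (Function('Z')(t) = Add(t, Mul(4, t)) = Mul(5, t))
Function('m')(l) = l
Function('T')(v, U) = Add(-6, Mul(v, Add(125, Mul(25, v)))) (Function('T')(v, U) = Add(Mul(Mul(5, Add(25, Mul(5, v))), v), -6) = Add(Mul(Add(125, Mul(25, v)), v), -6) = Add(Mul(v, Add(125, Mul(25, v))), -6) = Add(-6, Mul(v, Add(125, Mul(25, v)))))
Mul(10284, Pow(Function('T')(Function('P')(-7, 7), Function('m')(16)), -1)) = Mul(10284, Pow(Add(-6, Mul(25, 35, Add(5, 35))), -1)) = Mul(10284, Pow(Add(-6, Mul(25, 35, 40)), -1)) = Mul(10284, Pow(Add(-6, 35000), -1)) = Mul(10284, Pow(34994, -1)) = Mul(10284, Rational(1, 34994)) = Rational(5142, 17497)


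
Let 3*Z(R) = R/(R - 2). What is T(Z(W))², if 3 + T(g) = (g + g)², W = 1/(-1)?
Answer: 57121/6561 ≈ 8.7061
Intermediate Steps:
W = -1
Z(R) = R/(3*(-2 + R)) (Z(R) = (R/(R - 2))/3 = (R/(-2 + R))/3 = R/(3*(-2 + R)))
T(g) = -3 + 4*g² (T(g) = -3 + (g + g)² = -3 + (2*g)² = -3 + 4*g²)
T(Z(W))² = (-3 + 4*((⅓)*(-1)/(-2 - 1))²)² = (-3 + 4*((⅓)*(-1)/(-3))²)² = (-3 + 4*((⅓)*(-1)*(-⅓))²)² = (-3 + 4*(⅑)²)² = (-3 + 4*(1/81))² = (-3 + 4/81)² = (-239/81)² = 57121/6561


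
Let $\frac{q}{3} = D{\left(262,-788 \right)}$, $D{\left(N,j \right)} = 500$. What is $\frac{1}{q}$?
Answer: $\frac{1}{1500} \approx 0.00066667$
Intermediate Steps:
$q = 1500$ ($q = 3 \cdot 500 = 1500$)
$\frac{1}{q} = \frac{1}{1500}$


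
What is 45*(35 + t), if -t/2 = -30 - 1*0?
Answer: 4275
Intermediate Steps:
t = 60 (t = -2*(-30 - 1*0) = -2*(-30 + 0) = -2*(-30) = 60)
45*(35 + t) = 45*(35 + 60) = 45*95 = 4275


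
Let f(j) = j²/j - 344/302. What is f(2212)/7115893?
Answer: 333840/1074499843 ≈ 0.00031069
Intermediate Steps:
f(j) = -172/151 + j (f(j) = j - 344*1/302 = j - 172/151 = -172/151 + j)
f(2212)/7115893 = (-172/151 + 2212)/7115893 = (333840/151)*(1/7115893) = 333840/1074499843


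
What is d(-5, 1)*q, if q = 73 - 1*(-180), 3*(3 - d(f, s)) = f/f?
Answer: 2024/3 ≈ 674.67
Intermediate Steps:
d(f, s) = 8/3 (d(f, s) = 3 - f/(3*f) = 3 - 1/3*1 = 3 - 1/3 = 8/3)
q = 253 (q = 73 + 180 = 253)
d(-5, 1)*q = (8/3)*253 = 2024/3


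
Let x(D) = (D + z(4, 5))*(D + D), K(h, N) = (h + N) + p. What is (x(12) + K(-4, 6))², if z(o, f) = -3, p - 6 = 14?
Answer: 56644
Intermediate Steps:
p = 20 (p = 6 + 14 = 20)
K(h, N) = 20 + N + h (K(h, N) = (h + N) + 20 = (N + h) + 20 = 20 + N + h)
x(D) = 2*D*(-3 + D) (x(D) = (D - 3)*(D + D) = (-3 + D)*(2*D) = 2*D*(-3 + D))
(x(12) + K(-4, 6))² = (2*12*(-3 + 12) + (20 + 6 - 4))² = (2*12*9 + 22)² = (216 + 22)² = 238² = 56644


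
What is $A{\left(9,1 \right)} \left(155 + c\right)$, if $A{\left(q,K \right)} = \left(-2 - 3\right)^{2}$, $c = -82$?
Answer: $1825$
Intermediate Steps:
$A{\left(q,K \right)} = 25$ ($A{\left(q,K \right)} = \left(-5\right)^{2} = 25$)
$A{\left(9,1 \right)} \left(155 + c\right) = 25 \left(155 - 82\right) = 25 \cdot 73 = 1825$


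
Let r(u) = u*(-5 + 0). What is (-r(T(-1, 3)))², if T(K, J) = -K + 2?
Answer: 225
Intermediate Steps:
T(K, J) = 2 - K
r(u) = -5*u (r(u) = u*(-5) = -5*u)
(-r(T(-1, 3)))² = (-(-5)*(2 - 1*(-1)))² = (-(-5)*(2 + 1))² = (-(-5)*3)² = (-1*(-15))² = 15² = 225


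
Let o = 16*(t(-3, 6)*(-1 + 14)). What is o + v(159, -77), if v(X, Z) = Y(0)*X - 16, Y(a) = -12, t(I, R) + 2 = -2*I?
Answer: -1092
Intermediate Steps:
t(I, R) = -2 - 2*I
v(X, Z) = -16 - 12*X (v(X, Z) = -12*X - 16 = -16 - 12*X)
o = 832 (o = 16*((-2 - 2*(-3))*(-1 + 14)) = 16*((-2 + 6)*13) = 16*(4*13) = 16*52 = 832)
o + v(159, -77) = 832 + (-16 - 12*159) = 832 + (-16 - 1908) = 832 - 1924 = -1092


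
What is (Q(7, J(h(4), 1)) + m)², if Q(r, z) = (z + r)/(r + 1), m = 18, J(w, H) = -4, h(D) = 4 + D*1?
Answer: 21609/64 ≈ 337.64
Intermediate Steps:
h(D) = 4 + D
Q(r, z) = (r + z)/(1 + r)
(Q(7, J(h(4), 1)) + m)² = ((7 - 4)/(1 + 7) + 18)² = (3/8 + 18)² = (147/8)² = 21609/64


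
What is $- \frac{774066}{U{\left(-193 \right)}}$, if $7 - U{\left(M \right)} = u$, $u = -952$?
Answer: $- \frac{774066}{959} \approx -807.16$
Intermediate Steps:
$U{\left(M \right)} = 959$ ($U{\left(M \right)} = 7 - -952 = 7 + 952 = 959$)
$- \frac{774066}{U{\left(-193 \right)}} = - \frac{774066}{959}$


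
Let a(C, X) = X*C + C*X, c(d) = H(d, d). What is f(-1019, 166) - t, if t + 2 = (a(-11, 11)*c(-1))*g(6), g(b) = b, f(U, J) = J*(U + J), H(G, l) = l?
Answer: -143048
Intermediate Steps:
c(d) = d
f(U, J) = J*(J + U)
a(C, X) = 2*C*X (a(C, X) = C*X + C*X = 2*C*X)
t = 1450 (t = -2 + ((2*(-11)*11)*(-1))*6 = -2 - 242*(-1)*6 = -2 + 242*6 = -2 + 1452 = 1450)
f(-1019, 166) - t = 166*(166 - 1019) - 1*1450 = 166*(-853) - 1450 = -141598 - 1450 = -143048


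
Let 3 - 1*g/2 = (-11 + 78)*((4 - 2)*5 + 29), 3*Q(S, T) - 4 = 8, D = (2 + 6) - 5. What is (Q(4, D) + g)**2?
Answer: 27206656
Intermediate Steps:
D = 3 (D = 8 - 5 = 3)
Q(S, T) = 4 (Q(S, T) = 4/3 + (1/3)*8 = 4/3 + 8/3 = 4)
g = -5220 (g = 6 - 2*(-11 + 78)*((4 - 2)*5 + 29) = 6 - 134*(2*5 + 29) = 6 - 134*(10 + 29) = 6 - 134*39 = 6 - 2*2613 = 6 - 5226 = -5220)
(Q(4, D) + g)**2 = (4 - 5220)**2 = (-5216)**2 = 27206656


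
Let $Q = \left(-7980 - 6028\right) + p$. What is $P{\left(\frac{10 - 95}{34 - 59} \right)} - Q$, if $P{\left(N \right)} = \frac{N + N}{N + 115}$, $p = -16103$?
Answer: $\frac{8912873}{296} \approx 30111.0$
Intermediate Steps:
$P{\left(N \right)} = \frac{2 N}{115 + N}$
$Q = -30111$ ($Q = \left(-7980 - 6028\right) - 16103 = -14008 - 16103 = -30111$)
$P{\left(\frac{10 - 95}{34 - 59} \right)} - Q = \frac{2 \frac{10 - 95}{34 - 59}}{115 + \frac{10 - 95}{34 - 59}} - -30111 = \frac{2 \left(- \frac{85}{-25}\right)}{115 - \frac{85}{-25}} + 30111 = \frac{2 \left(\left(-85\right) \left(- \frac{1}{25}\right)\right)}{115 - - \frac{17}{5}} + 30111 = 2 \cdot \frac{17}{5} \frac{1}{115 + \frac{17}{5}} + 30111 = 2 \cdot \frac{17}{5} \frac{1}{\frac{592}{5}} + 30111 = 2 \cdot \frac{17}{5} \cdot \frac{5}{592} + 30111 = \frac{17}{296} + 30111 = \frac{8912873}{296}$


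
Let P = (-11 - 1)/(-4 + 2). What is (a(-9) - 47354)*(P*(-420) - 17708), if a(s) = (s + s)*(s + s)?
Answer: 951322840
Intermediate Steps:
P = 6 (P = -12/(-2) = -12*(-½) = 6)
a(s) = 4*s² (a(s) = (2*s)*(2*s) = 4*s²)
(a(-9) - 47354)*(P*(-420) - 17708) = (4*(-9)² - 47354)*(6*(-420) - 17708) = (4*81 - 47354)*(-2520 - 17708) = (324 - 47354)*(-20228) = -47030*(-20228) = 951322840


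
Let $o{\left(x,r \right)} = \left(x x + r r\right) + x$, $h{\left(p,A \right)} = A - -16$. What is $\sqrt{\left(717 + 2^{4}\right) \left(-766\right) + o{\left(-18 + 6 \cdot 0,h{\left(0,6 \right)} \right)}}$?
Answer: $4 i \sqrt{35043} \approx 748.79 i$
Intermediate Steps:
$h{\left(p,A \right)} = 16 + A$ ($h{\left(p,A \right)} = A + 16 = 16 + A$)
$o{\left(x,r \right)} = x + r^{2} + x^{2}$ ($o{\left(x,r \right)} = \left(x^{2} + r^{2}\right) + x = \left(r^{2} + x^{2}\right) + x = x + r^{2} + x^{2}$)
$\sqrt{\left(717 + 2^{4}\right) \left(-766\right) + o{\left(-18 + 6 \cdot 0,h{\left(0,6 \right)} \right)}} = \sqrt{\left(717 + 2^{4}\right) \left(-766\right) + \left(\left(-18 + 6 \cdot 0\right) + \left(16 + 6\right)^{2} + \left(-18 + 6 \cdot 0\right)^{2}\right)} = \sqrt{\left(717 + 16\right) \left(-766\right) + \left(\left(-18 + 0\right) + 22^{2} + \left(-18 + 0\right)^{2}\right)} = \sqrt{733 \left(-766\right) + \left(-18 + 484 + \left(-18\right)^{2}\right)} = \sqrt{-561478 + \left(-18 + 484 + 324\right)} = \sqrt{-561478 + 790} = \sqrt{-560688} = 4 i \sqrt{35043}$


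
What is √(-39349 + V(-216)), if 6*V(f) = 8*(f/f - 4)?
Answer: I*√39353 ≈ 198.38*I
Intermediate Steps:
V(f) = -4 (V(f) = (8*(f/f - 4))/6 = (8*(1 - 4))/6 = (8*(-3))/6 = (⅙)*(-24) = -4)
√(-39349 + V(-216)) = √(-39349 - 4) = √(-39353) = I*√39353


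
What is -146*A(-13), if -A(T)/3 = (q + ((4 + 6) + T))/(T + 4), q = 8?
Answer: -730/3 ≈ -243.33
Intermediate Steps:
A(T) = -3*(18 + T)/(4 + T) (A(T) = -3*(8 + ((4 + 6) + T))/(T + 4) = -3*(8 + (10 + T))/(4 + T) = -3*(18 + T)/(4 + T))
-146*A(-13) = -438*(-18 - 1*(-13))/(4 - 13) = -438*(-18 + 13)/(-9) = -438*(-1)*(-5)/9 = -146*5/3 = -730/3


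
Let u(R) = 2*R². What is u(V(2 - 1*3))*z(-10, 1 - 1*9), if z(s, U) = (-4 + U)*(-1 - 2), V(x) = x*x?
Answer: 72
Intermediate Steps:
V(x) = x²
z(s, U) = 12 - 3*U (z(s, U) = (-4 + U)*(-3) = 12 - 3*U)
u(V(2 - 1*3))*z(-10, 1 - 1*9) = (2*((2 - 1*3)²)²)*(12 - 3*(1 - 1*9)) = (2*((2 - 3)²)²)*(12 - 3*(1 - 9)) = (2*((-1)²)²)*(12 - 3*(-8)) = (2*1²)*(12 + 24) = (2*1)*36 = 2*36 = 72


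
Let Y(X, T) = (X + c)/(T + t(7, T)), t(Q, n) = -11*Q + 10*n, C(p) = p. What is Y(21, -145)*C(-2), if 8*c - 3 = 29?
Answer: 25/836 ≈ 0.029904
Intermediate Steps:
c = 4 (c = 3/8 + (⅛)*29 = 3/8 + 29/8 = 4)
Y(X, T) = (4 + X)/(-77 + 11*T) (Y(X, T) = (X + 4)/(T + (-11*7 + 10*T)) = (4 + X)/(T + (-77 + 10*T)) = (4 + X)/(-77 + 11*T))
Y(21, -145)*C(-2) = ((4 + 21)/(11*(-7 - 145)))*(-2) = ((1/11)*25/(-152))*(-2) = ((1/11)*(-1/152)*25)*(-2) = -25/1672*(-2) = 25/836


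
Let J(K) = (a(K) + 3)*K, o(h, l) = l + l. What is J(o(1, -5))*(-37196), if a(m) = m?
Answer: -2603720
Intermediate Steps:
o(h, l) = 2*l
J(K) = K*(3 + K) (J(K) = (K + 3)*K = (3 + K)*K = K*(3 + K))
J(o(1, -5))*(-37196) = ((2*(-5))*(3 + 2*(-5)))*(-37196) = -10*(3 - 10)*(-37196) = -10*(-7)*(-37196) = 70*(-37196) = -2603720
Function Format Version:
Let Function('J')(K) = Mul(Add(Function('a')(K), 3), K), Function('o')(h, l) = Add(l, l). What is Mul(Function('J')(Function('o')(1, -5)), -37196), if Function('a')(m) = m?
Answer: -2603720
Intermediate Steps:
Function('o')(h, l) = Mul(2, l)
Function('J')(K) = Mul(K, Add(3, K)) (Function('J')(K) = Mul(Add(K, 3), K) = Mul(Add(3, K), K) = Mul(K, Add(3, K)))
Mul(Function('J')(Function('o')(1, -5)), -37196) = Mul(Mul(Mul(2, -5), Add(3, Mul(2, -5))), -37196) = Mul(Mul(-10, Add(3, -10)), -37196) = Mul(Mul(-10, -7), -37196) = Mul(70, -37196) = -2603720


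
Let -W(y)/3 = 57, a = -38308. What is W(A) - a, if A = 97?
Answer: 38137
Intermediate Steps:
W(y) = -171 (W(y) = -3*57 = -171)
W(A) - a = -171 - 1*(-38308) = -171 + 38308 = 38137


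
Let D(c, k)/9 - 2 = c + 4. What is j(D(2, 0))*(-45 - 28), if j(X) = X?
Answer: -5256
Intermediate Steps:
D(c, k) = 54 + 9*c (D(c, k) = 18 + 9*(c + 4) = 18 + 9*(4 + c) = 18 + (36 + 9*c) = 54 + 9*c)
j(D(2, 0))*(-45 - 28) = (54 + 9*2)*(-45 - 28) = (54 + 18)*(-73) = 72*(-73) = -5256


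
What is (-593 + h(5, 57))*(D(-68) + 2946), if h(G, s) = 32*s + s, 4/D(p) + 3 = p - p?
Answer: 11378192/3 ≈ 3.7927e+6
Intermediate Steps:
D(p) = -4/3 (D(p) = 4/(-3 + (p - p)) = 4/(-3 + 0) = 4/(-3) = 4*(-⅓) = -4/3)
h(G, s) = 33*s
(-593 + h(5, 57))*(D(-68) + 2946) = (-593 + 33*57)*(-4/3 + 2946) = (-593 + 1881)*(8834/3) = 1288*(8834/3) = 11378192/3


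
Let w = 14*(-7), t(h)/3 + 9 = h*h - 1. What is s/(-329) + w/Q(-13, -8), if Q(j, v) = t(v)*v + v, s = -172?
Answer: 128265/214508 ≈ 0.59795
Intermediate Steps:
t(h) = -30 + 3*h² (t(h) = -27 + 3*(h*h - 1) = -27 + 3*(h² - 1) = -27 + 3*(-1 + h²) = -27 + (-3 + 3*h²) = -30 + 3*h²)
Q(j, v) = v + v*(-30 + 3*v²) (Q(j, v) = (-30 + 3*v²)*v + v = v*(-30 + 3*v²) + v = v + v*(-30 + 3*v²))
w = -98
s/(-329) + w/Q(-13, -8) = -172/(-329) - 98*(-1/(8*(-29 + 3*(-8)²))) = -172*(-1/329) - 98*(-1/(8*(-29 + 3*64))) = 172/329 - 98*(-1/(8*(-29 + 192))) = 172/329 - 98/((-8*163)) = 172/329 - 98/(-1304) = 172/329 - 98*(-1/1304) = 172/329 + 49/652 = 128265/214508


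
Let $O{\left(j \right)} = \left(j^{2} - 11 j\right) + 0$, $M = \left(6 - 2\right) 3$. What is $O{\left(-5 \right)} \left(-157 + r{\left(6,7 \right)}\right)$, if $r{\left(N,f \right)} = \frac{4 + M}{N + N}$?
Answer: $- \frac{37360}{3} \approx -12453.0$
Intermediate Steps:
$M = 12$ ($M = 4 \cdot 3 = 12$)
$r{\left(N,f \right)} = \frac{8}{N}$ ($r{\left(N,f \right)} = \frac{4 + 12}{N + N} = \frac{16}{2 N} = 16 \frac{1}{2 N} = \frac{8}{N}$)
$O{\left(j \right)} = j^{2} - 11 j$
$O{\left(-5 \right)} \left(-157 + r{\left(6,7 \right)}\right) = - 5 \left(-11 - 5\right) \left(-157 + \frac{8}{6}\right) = \left(-5\right) \left(-16\right) \left(-157 + 8 \cdot \frac{1}{6}\right) = 80 \left(-157 + \frac{4}{3}\right) = 80 \left(- \frac{467}{3}\right) = - \frac{37360}{3}$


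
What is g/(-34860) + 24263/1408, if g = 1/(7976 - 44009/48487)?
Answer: 81766032429862211/4744943893388160 ≈ 17.232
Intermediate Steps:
g = 48487/386688303 (g = 1/(7976 - 44009*1/48487) = 1/(7976 - 44009/48487) = 1/(386688303/48487) = 48487/386688303 ≈ 0.00012539)
g/(-34860) + 24263/1408 = (48487/386688303)/(-34860) + 24263/1408 = (48487/386688303)*(-1/34860) + 24263*(1/1408) = -48487/13479954242580 + 24263/1408 = 81766032429862211/4744943893388160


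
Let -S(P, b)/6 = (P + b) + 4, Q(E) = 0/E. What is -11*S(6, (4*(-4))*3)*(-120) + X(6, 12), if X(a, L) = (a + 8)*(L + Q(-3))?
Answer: 301128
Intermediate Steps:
Q(E) = 0
S(P, b) = -24 - 6*P - 6*b (S(P, b) = -6*((P + b) + 4) = -6*(4 + P + b) = -24 - 6*P - 6*b)
X(a, L) = L*(8 + a) (X(a, L) = (a + 8)*(L + 0) = (8 + a)*L = L*(8 + a))
-11*S(6, (4*(-4))*3)*(-120) + X(6, 12) = -11*(-24 - 6*6 - 6*4*(-4)*3)*(-120) + 12*(8 + 6) = -11*(-24 - 36 - (-96)*3)*(-120) + 12*14 = -11*(-24 - 36 - 6*(-48))*(-120) + 168 = -11*(-24 - 36 + 288)*(-120) + 168 = -11*228*(-120) + 168 = -2508*(-120) + 168 = 300960 + 168 = 301128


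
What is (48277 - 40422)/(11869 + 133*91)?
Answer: 7855/23972 ≈ 0.32767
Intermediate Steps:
(48277 - 40422)/(11869 + 133*91) = 7855/(11869 + 12103) = 7855/23972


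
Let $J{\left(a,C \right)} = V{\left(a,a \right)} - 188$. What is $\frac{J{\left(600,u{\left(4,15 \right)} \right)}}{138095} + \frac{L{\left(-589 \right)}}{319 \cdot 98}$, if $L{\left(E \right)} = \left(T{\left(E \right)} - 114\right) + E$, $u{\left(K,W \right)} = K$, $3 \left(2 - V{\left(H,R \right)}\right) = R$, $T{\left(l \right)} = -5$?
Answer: $- \frac{54919196}{2158562945} \approx -0.025442$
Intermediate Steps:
$V{\left(H,R \right)} = 2 - \frac{R}{3}$
$L{\left(E \right)} = -119 + E$ ($L{\left(E \right)} = \left(-5 - 114\right) + E = -119 + E$)
$J{\left(a,C \right)} = -186 - \frac{a}{3}$ ($J{\left(a,C \right)} = \left(2 - \frac{a}{3}\right) - 188 = -186 - \frac{a}{3}$)
$\frac{J{\left(600,u{\left(4,15 \right)} \right)}}{138095} + \frac{L{\left(-589 \right)}}{319 \cdot 98} = \frac{-186 - 200}{138095} + \frac{-119 - 589}{319 \cdot 98} = \left(-186 - 200\right) \frac{1}{138095} - \frac{708}{31262} = \left(-386\right) \frac{1}{138095} - \frac{354}{15631} = - \frac{386}{138095} - \frac{354}{15631} = - \frac{54919196}{2158562945}$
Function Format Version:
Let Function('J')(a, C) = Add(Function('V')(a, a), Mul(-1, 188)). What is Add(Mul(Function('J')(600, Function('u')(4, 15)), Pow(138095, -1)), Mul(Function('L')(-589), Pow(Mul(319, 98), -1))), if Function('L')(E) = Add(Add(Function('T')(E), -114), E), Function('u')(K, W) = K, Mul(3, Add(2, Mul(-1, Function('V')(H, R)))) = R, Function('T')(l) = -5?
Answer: Rational(-54919196, 2158562945) ≈ -0.025442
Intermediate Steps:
Function('V')(H, R) = Add(2, Mul(Rational(-1, 3), R))
Function('L')(E) = Add(-119, E) (Function('L')(E) = Add(Add(-5, -114), E) = Add(-119, E))
Function('J')(a, C) = Add(-186, Mul(Rational(-1, 3), a)) (Function('J')(a, C) = Add(Add(2, Mul(Rational(-1, 3), a)), Mul(-1, 188)) = Add(Add(2, Mul(Rational(-1, 3), a)), -188) = Add(-186, Mul(Rational(-1, 3), a)))
Add(Mul(Function('J')(600, Function('u')(4, 15)), Pow(138095, -1)), Mul(Function('L')(-589), Pow(Mul(319, 98), -1))) = Add(Mul(Add(-186, Mul(Rational(-1, 3), 600)), Pow(138095, -1)), Mul(Add(-119, -589), Pow(Mul(319, 98), -1))) = Add(Mul(Add(-186, -200), Rational(1, 138095)), Mul(-708, Pow(31262, -1))) = Add(Mul(-386, Rational(1, 138095)), Mul(-708, Rational(1, 31262))) = Add(Rational(-386, 138095), Rational(-354, 15631)) = Rational(-54919196, 2158562945)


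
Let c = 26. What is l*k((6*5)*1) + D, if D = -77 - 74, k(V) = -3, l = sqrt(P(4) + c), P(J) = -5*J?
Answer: -151 - 3*sqrt(6) ≈ -158.35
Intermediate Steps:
l = sqrt(6) (l = sqrt(-5*4 + 26) = sqrt(-20 + 26) = sqrt(6) ≈ 2.4495)
D = -151
l*k((6*5)*1) + D = sqrt(6)*(-3) - 151 = -3*sqrt(6) - 151 = -151 - 3*sqrt(6)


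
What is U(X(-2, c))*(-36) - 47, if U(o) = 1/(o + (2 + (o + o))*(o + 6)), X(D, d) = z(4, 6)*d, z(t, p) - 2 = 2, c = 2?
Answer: -3064/65 ≈ -47.138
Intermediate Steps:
z(t, p) = 4 (z(t, p) = 2 + 2 = 4)
X(D, d) = 4*d
U(o) = 1/(o + (2 + 2*o)*(6 + o))
U(X(-2, c))*(-36) - 47 = -36/(12 + 2*(4*2)² + 15*(4*2)) - 47 = -36/(12 + 2*8² + 15*8) - 47 = -36/(12 + 2*64 + 120) - 47 = -36/(12 + 128 + 120) - 47 = -36/260 - 47 = (1/260)*(-36) - 47 = -9/65 - 47 = -3064/65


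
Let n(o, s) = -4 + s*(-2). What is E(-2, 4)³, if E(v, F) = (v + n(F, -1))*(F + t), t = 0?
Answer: -4096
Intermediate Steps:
n(o, s) = -4 - 2*s
E(v, F) = F*(-2 + v) (E(v, F) = (v + (-4 - 2*(-1)))*(F + 0) = (v + (-4 + 2))*F = (v - 2)*F = (-2 + v)*F = F*(-2 + v))
E(-2, 4)³ = (4*(-2 - 2))³ = (4*(-4))³ = (-16)³ = -4096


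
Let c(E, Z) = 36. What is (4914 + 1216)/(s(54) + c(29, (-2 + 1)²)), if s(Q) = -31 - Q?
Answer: -6130/49 ≈ -125.10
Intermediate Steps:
(4914 + 1216)/(s(54) + c(29, (-2 + 1)²)) = (4914 + 1216)/((-31 - 1*54) + 36) = 6130/((-31 - 54) + 36) = 6130/(-85 + 36) = 6130/(-49) = 6130*(-1/49) = -6130/49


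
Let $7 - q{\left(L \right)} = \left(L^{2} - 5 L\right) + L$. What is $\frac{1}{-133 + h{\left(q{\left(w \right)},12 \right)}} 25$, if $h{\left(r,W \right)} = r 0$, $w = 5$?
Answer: $- \frac{25}{133} \approx -0.18797$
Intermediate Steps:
$q{\left(L \right)} = 7 - L^{2} + 4 L$ ($q{\left(L \right)} = 7 - \left(\left(L^{2} - 5 L\right) + L\right) = 7 - \left(L^{2} - 4 L\right) = 7 - L^{2} + 4 L$)
$h{\left(r,W \right)} = 0$
$\frac{1}{-133 + h{\left(q{\left(w \right)},12 \right)}} 25 = \frac{1}{-133 + 0} \cdot 25 = \frac{1}{-133} \cdot 25 = \left(- \frac{1}{133}\right) 25 = - \frac{25}{133}$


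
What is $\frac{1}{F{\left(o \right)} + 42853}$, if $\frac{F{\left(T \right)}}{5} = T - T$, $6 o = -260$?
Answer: $\frac{1}{42853} \approx 2.3336 \cdot 10^{-5}$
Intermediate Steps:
$o = - \frac{130}{3}$ ($o = \frac{1}{6} \left(-260\right) = - \frac{130}{3} \approx -43.333$)
$F{\left(T \right)} = 0$ ($F{\left(T \right)} = 5 \left(T - T\right) = 5 \cdot 0 = 0$)
$\frac{1}{F{\left(o \right)} + 42853} = \frac{1}{0 + 42853} = \frac{1}{42853}$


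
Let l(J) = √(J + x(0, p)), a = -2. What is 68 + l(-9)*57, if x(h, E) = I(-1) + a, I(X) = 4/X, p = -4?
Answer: 68 + 57*I*√15 ≈ 68.0 + 220.76*I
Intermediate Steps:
x(h, E) = -6 (x(h, E) = 4/(-1) - 2 = 4*(-1) - 2 = -4 - 2 = -6)
l(J) = √(-6 + J) (l(J) = √(J - 6) = √(-6 + J))
68 + l(-9)*57 = 68 + √(-6 - 9)*57 = 68 + √(-15)*57 = 68 + (I*√15)*57 = 68 + 57*I*√15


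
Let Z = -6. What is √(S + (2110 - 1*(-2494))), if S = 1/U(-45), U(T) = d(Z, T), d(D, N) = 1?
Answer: √4605 ≈ 67.860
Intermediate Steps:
U(T) = 1
S = 1 (S = 1/1 = 1)
√(S + (2110 - 1*(-2494))) = √(1 + (2110 - 1*(-2494))) = √(1 + (2110 + 2494)) = √(1 + 4604) = √4605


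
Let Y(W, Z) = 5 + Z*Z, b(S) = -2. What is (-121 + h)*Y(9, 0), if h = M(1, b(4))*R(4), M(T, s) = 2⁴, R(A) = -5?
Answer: -1005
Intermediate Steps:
M(T, s) = 16
Y(W, Z) = 5 + Z²
h = -80 (h = 16*(-5) = -80)
(-121 + h)*Y(9, 0) = (-121 - 80)*(5 + 0²) = -201*(5 + 0) = -201*5 = -1005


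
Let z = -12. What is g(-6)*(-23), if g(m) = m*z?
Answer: -1656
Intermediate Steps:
g(m) = -12*m (g(m) = m*(-12) = -12*m)
g(-6)*(-23) = -12*(-6)*(-23) = 72*(-23) = -1656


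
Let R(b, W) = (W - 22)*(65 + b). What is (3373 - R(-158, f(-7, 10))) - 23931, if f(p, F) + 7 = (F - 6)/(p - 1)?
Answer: -46603/2 ≈ -23302.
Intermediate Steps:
f(p, F) = -7 + (-6 + F)/(-1 + p) (f(p, F) = -7 + (F - 6)/(p - 1) = -7 + (-6 + F)/(-1 + p))
R(b, W) = (-22 + W)*(65 + b)
(3373 - R(-158, f(-7, 10))) - 23931 = (3373 - (-1430 - 22*(-158) + 65*((1 + 10 - 7*(-7))/(-1 - 7)) + ((1 + 10 - 7*(-7))/(-1 - 7))*(-158))) - 23931 = (3373 - (-1430 + 3476 + 65*((1 + 10 + 49)/(-8)) + ((1 + 10 + 49)/(-8))*(-158))) - 23931 = (3373 - (-1430 + 3476 + 65*(-⅛*60) - ⅛*60*(-158))) - 23931 = (3373 - (-1430 + 3476 + 65*(-15/2) - 15/2*(-158))) - 23931 = (3373 - (-1430 + 3476 - 975/2 + 1185)) - 23931 = (3373 - 1*5487/2) - 23931 = (3373 - 5487/2) - 23931 = 1259/2 - 23931 = -46603/2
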